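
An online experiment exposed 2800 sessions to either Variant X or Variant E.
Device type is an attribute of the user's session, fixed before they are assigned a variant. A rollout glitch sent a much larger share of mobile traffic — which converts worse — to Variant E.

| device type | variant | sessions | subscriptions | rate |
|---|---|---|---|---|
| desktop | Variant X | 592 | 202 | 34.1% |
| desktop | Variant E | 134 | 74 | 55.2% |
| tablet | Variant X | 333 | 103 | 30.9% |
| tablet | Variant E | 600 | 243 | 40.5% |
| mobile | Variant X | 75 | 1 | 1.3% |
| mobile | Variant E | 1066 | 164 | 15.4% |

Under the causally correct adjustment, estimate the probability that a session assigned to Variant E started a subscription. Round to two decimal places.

0.34

Device type differs across variants for reasons unrelated to any effect of the variant itself, and it separately predicts the outcome — a classic confounder. We must compare within device type levels.
Standardising Variant E to the population device type mix: 0.259·74/134 + 0.333·243/600 + 0.407·164/1066 = 0.341.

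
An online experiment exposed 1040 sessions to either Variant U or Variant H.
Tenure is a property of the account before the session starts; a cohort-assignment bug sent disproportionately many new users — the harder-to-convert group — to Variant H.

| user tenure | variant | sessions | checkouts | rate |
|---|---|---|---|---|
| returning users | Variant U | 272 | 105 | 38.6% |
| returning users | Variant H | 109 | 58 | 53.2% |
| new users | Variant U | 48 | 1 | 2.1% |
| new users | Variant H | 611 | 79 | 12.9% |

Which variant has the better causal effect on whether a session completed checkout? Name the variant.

Variant H

Since user tenure is a pre-existing factor (not a product of the variant) and it affects the outcome on its own, it is a confounder. The stratified rates, not the pooled rate, identify the causal effect.
Within each level — returning users: 38.6% vs 53.2%; new users: 2.1% vs 12.9% — Variant H is higher every time.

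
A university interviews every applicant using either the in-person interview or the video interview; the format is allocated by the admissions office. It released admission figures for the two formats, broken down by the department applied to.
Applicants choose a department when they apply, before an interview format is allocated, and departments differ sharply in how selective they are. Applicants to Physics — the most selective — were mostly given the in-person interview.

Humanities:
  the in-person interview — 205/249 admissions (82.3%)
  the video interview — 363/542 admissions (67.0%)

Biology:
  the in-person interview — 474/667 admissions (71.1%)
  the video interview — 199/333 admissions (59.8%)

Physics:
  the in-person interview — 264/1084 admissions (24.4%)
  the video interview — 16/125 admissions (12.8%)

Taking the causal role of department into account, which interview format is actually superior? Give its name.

the in-person interview

The stratified and pooled comparisons disagree (the in-person interview wins within each department; the video interview wins overall), so the answer turns on the causal role of department.
The imbalance in department arose from how applicants were allocated, not from anything the interview format did; and department independently affects the outcome. The pooled gap is confounded — condition on department.
Within each level — Humanities: 82.3% vs 67.0%; Biology: 71.1% vs 59.8%; Physics: 24.4% vs 12.8% — the in-person interview is higher every time.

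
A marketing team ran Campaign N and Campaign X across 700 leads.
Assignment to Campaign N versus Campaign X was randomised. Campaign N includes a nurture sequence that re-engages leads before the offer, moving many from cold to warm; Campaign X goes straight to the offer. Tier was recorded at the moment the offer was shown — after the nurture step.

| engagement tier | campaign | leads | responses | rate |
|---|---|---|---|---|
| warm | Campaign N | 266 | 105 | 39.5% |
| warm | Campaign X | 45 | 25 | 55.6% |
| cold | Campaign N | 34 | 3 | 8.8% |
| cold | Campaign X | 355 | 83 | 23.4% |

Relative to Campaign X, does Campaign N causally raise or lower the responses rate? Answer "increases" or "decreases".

increases

Engagement tier is downstream of the campaign. One should not condition on a consequence of treatment, so the overall rates are the right comparison.
Pooled: Campaign N 36.0% vs Campaign X 27.0%; Campaign N is higher overall.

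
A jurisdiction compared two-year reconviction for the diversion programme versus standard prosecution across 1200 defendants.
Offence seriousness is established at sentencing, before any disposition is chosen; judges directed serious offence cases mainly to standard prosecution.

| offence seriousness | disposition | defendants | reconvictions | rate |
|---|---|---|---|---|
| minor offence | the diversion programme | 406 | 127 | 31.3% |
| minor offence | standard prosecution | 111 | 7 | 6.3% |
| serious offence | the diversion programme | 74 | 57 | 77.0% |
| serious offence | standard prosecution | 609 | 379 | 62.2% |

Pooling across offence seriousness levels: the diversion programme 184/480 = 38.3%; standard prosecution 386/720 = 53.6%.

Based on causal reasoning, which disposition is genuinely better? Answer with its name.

standard prosecution

Nothing the disposition does changes offence seriousness; the imbalance is an allocation artefact. With offence seriousness also predicting the outcome, the pooled figure is confounded, and the within-stratum comparison is the causal one.
Within each level — minor offence: 31.3% vs 6.3%; serious offence: 77.0% vs 62.2% — standard prosecution is lower every time.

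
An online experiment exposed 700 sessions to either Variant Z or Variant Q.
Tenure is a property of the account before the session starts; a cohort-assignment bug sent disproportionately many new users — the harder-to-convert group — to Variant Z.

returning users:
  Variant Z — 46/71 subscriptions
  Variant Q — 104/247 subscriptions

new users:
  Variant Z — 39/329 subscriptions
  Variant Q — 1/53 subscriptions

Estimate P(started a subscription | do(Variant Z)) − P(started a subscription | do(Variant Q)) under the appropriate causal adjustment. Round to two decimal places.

The stratified and pooled comparisons disagree (Variant Z wins within each user tenure; Variant Q wins overall), so the answer turns on the causal role of user tenure.
User tenure differs across variants for reasons unrelated to any effect of the variant itself, and it separately predicts the outcome — a classic confounder. We must compare within user tenure levels.
Adjusting over the population distribution of user tenure: 0.454·(0.648−0.421) + 0.546·(0.119−0.019) = +0.157.

+0.16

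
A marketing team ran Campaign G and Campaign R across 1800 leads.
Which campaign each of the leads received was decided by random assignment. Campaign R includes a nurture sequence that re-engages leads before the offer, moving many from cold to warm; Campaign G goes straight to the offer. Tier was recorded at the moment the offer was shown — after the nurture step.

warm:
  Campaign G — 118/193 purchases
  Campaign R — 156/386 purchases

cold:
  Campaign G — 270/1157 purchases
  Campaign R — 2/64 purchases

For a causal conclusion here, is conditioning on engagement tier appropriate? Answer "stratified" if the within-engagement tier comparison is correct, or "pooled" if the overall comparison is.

Within every engagement tier level Campaign G has the higher rate, yet pooled Campaign R does — Simpson's reversal.
Engagement tier here is a post-treatment variable shaped by the campaign; conditioning on it would introduce bias rather than remove it. The overall comparison is the causal one.
Pooled: Campaign G 28.7% vs Campaign R 35.1%; Campaign R is higher overall.

pooled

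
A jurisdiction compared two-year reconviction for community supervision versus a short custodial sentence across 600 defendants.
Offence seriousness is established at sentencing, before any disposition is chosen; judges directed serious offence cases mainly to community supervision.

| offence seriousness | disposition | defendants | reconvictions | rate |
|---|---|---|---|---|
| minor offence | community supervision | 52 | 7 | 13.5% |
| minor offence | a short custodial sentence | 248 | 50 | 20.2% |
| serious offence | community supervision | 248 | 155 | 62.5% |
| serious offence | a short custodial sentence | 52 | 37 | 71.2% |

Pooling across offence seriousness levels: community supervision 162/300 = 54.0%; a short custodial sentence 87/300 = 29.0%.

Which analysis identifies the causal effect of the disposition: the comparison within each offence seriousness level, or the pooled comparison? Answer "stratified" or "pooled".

Offence seriousness is set before the disposition has any effect — it is not caused by the disposition — and it independently drives the outcome. That makes it a confounder, so the causal comparison is within offence seriousness levels.
Within each level — minor offence: 13.5% vs 20.2%; serious offence: 62.5% vs 71.2% — community supervision is lower every time.

stratified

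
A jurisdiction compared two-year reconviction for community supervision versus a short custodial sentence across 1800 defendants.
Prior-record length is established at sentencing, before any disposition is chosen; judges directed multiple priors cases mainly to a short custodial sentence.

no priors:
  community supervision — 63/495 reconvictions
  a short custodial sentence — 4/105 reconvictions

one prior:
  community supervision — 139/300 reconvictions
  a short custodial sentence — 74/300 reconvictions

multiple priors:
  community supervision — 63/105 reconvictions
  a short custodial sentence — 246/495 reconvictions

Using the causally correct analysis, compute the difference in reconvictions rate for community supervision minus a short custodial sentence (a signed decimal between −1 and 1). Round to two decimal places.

The stratified and pooled comparisons disagree (a short custodial sentence wins within each prior-record length; community supervision wins overall), so the answer turns on the causal role of prior-record length.
Prior-record length is set before the disposition has any effect — it is not caused by the disposition — and it independently drives the outcome. That makes it a confounder, so the causal comparison is within prior-record length levels.
Adjusting over the population distribution of prior-record length: 0.333·(0.127−0.038) + 0.333·(0.463−0.247) + 0.333·(0.600−0.497) = +0.136.

+0.14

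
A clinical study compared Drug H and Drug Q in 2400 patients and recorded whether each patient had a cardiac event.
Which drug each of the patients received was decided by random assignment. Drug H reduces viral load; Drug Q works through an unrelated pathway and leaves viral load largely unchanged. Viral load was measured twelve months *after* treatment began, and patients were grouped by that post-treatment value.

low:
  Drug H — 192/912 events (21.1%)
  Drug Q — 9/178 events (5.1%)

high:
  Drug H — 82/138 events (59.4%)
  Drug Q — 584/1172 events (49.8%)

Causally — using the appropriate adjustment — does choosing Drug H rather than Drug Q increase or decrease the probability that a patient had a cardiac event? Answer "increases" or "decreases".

decreases

Within every viral load level Drug Q has the lower rate, yet pooled Drug H does — Simpson's reversal.
Because the drug influences viral load, viral load is a post-treatment mediator, not a confounder. Stratifying on it would bias the estimate; the causal effect is the crude pooled difference.
Pooled: Drug H 26.1% vs Drug Q 43.9%; Drug H is lower overall.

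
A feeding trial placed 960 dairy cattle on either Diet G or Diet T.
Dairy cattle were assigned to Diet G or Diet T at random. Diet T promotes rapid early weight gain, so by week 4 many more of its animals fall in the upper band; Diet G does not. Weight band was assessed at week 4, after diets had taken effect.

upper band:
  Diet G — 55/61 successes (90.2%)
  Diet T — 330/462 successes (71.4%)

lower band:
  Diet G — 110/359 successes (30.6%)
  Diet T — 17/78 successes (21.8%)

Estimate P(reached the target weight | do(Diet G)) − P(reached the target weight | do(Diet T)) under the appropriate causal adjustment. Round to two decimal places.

Week-4 weight band is recorded after the diet and is itself shifted by it — it sits on the causal path from diet to outcome. Conditioning on a mediator would strip out part of the effect we want; the pooled comparison gives the total causal effect.
The causal difference is the pooled difference: 0.393 − 0.643 = -0.250.

-0.25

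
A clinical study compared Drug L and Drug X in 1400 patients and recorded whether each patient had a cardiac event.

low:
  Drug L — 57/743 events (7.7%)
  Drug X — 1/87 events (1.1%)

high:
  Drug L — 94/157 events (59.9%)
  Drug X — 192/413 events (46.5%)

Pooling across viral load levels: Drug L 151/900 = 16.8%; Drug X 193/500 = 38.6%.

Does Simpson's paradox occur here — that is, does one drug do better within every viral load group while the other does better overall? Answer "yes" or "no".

yes

Within each viral load level (low 7.7% vs 1.1%; high 59.9% vs 46.5%), Drug X has the lower rate every time. Pooled: 16.8% vs 38.6% — Drug L has the lower rate overall. The two comparisons disagree.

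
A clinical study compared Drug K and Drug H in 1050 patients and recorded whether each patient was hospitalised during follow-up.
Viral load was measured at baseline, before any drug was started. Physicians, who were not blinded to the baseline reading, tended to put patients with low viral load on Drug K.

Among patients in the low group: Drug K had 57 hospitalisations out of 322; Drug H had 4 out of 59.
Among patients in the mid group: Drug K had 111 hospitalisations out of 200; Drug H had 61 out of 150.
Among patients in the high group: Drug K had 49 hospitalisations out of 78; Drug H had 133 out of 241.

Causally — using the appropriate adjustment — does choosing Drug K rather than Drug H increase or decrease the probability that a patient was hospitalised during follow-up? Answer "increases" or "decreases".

increases

Viral load is set before the drug has any effect — it is not caused by the drug — and it independently drives the outcome. That makes it a confounder, so the causal comparison is within viral load levels.
Within each level — low: 17.7% vs 6.8%; mid: 55.5% vs 40.7%; high: 62.8% vs 55.2% — Drug H is lower every time.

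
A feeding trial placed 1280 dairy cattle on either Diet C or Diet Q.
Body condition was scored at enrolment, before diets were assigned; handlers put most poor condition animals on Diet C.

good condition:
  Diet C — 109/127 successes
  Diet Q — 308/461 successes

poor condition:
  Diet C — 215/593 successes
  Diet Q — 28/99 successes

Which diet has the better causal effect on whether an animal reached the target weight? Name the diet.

Diet C

Starting body condition is set before the diet has any effect — it is not caused by the diet — and it independently drives the outcome. That makes it a confounder, so the causal comparison is within starting body condition levels.
Within each level — good condition: 85.8% vs 66.8%; poor condition: 36.3% vs 28.3% — Diet C is higher every time.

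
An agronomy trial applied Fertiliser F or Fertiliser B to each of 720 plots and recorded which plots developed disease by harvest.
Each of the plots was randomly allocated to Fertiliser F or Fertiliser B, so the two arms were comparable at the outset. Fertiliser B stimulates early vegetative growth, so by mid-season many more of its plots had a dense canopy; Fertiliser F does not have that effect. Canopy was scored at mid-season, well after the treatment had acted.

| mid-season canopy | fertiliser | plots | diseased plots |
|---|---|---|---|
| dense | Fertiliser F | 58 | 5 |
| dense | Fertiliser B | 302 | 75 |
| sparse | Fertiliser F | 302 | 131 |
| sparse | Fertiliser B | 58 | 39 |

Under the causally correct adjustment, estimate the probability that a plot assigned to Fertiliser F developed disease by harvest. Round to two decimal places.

Fertiliser F is lower inside every mid-season canopy stratum but Fertiliser B is lower in aggregate. Whether to stratify depends on how mid-season canopy relates to the fertiliser.
Stratifying would compare fertilisers among plots the fertilisers themselves sorted into mid-season canopy groups — a form of selection on an intermediate. The unconditioned pooled rates give the total causal effect.
So P(outcome | do(Fertiliser F)) is just the pooled rate for Fertiliser F: 136/360 = 0.378.

0.38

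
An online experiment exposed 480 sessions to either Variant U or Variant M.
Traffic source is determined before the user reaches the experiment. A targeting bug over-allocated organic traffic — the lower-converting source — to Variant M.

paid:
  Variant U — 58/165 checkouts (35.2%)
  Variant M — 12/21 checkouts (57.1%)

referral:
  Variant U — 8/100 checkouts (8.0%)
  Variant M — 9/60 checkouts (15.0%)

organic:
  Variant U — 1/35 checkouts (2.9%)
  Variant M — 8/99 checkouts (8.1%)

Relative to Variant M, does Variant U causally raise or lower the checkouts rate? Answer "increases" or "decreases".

The traffic source-specific comparison favours Variant M throughout, but the pooled figures favour Variant U. The question is whether to condition on traffic source.
The imbalance in traffic source arose from how sessions were allocated, not from anything the variant did; and traffic source independently affects the outcome. The pooled gap is confounded — condition on traffic source.
Within each level — paid: 35.2% vs 57.1%; referral: 8.0% vs 15.0%; organic: 2.9% vs 8.1% — Variant M is higher every time.

decreases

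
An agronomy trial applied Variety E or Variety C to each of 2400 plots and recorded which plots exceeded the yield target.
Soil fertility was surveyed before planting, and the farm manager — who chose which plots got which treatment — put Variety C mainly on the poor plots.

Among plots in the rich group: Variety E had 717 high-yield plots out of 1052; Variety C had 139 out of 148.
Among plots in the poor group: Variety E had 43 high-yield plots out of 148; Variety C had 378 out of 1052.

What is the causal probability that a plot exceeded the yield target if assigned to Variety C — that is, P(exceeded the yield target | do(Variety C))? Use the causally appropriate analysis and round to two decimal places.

Soil fertility differs across varietys for reasons unrelated to any effect of the variety itself, and it separately predicts the outcome — a classic confounder. We must compare within soil fertility levels.
Standardising Variety C to the population soil fertility mix: 0.500·139/148 + 0.500·378/1052 = 0.649.

0.65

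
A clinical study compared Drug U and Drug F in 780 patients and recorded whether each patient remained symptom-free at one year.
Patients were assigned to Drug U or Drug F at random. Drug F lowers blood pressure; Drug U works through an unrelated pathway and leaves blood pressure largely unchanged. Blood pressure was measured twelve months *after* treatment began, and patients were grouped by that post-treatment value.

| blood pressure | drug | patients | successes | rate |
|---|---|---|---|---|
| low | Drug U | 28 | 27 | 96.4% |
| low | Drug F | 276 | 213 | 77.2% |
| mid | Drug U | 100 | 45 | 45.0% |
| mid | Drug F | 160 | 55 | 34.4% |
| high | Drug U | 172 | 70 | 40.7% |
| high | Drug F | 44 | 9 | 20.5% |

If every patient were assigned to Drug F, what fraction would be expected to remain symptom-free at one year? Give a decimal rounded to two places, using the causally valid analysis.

Stratifying would compare drugs among patients the drugs themselves sorted into blood pressure groups — a form of selection on an intermediate. The unconditioned pooled rates give the total causal effect.
So P(outcome | do(Drug F)) is just the pooled rate for Drug F: 277/480 = 0.577.

0.58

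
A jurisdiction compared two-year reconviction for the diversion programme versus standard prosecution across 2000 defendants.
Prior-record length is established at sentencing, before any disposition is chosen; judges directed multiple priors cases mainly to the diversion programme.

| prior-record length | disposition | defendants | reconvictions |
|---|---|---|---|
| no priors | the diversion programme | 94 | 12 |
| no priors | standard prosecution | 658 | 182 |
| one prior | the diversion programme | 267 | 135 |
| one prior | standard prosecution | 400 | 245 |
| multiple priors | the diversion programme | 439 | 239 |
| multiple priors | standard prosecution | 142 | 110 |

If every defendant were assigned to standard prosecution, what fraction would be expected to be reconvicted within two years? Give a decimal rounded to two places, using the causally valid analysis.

0.53

The imbalance in prior-record length arose from how defendants were allocated, not from anything the disposition did; and prior-record length independently affects the outcome. The pooled gap is confounded — condition on prior-record length.
Standardising standard prosecution to the population prior-record length mix: 0.376·182/658 + 0.334·245/400 + 0.290·110/142 = 0.533.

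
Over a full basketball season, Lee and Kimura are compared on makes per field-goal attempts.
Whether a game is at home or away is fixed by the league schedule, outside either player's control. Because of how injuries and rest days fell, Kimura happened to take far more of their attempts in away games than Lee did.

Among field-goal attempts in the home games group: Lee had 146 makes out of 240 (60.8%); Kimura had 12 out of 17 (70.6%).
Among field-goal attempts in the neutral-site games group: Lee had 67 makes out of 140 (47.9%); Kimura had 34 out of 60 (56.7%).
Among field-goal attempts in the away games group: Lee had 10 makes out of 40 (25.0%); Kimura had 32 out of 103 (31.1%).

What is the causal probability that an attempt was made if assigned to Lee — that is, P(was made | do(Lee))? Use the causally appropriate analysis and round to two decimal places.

0.48

Nothing the player does changes game venue; the imbalance is an allocation artefact. With game venue also predicting the outcome, the pooled figure is confounded, and the within-stratum comparison is the causal one.
Standardising Lee to the population game venue mix: 0.428·146/240 + 0.333·67/140 + 0.238·10/40 = 0.480.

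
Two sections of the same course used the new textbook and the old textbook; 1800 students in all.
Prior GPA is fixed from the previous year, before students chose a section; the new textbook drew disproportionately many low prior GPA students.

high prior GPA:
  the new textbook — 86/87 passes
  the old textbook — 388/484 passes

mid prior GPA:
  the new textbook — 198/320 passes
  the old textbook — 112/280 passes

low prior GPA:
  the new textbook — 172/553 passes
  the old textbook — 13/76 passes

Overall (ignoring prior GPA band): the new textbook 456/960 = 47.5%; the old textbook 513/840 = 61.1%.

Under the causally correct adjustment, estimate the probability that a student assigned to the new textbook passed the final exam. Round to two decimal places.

0.63

The prior GPA band-specific comparison favours the new textbook throughout, but the pooled figures favour the old textbook. The question is whether to condition on prior GPA band.
Since prior GPA band is a pre-existing factor (not a product of the teaching method) and it affects the outcome on its own, it is a confounder. The stratified rates, not the pooled rate, identify the causal effect.
Standardising the new textbook to the population prior GPA band mix: 0.317·86/87 + 0.333·198/320 + 0.349·172/553 = 0.629.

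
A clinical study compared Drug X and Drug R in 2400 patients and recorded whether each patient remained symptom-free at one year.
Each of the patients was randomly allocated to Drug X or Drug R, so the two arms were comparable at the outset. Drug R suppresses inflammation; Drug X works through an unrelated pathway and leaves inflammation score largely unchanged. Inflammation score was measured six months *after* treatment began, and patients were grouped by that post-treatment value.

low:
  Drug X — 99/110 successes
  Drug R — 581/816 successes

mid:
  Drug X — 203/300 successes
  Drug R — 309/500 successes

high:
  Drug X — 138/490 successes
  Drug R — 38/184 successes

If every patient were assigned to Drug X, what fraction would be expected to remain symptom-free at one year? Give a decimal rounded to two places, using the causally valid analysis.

The stratified and pooled comparisons disagree (Drug X wins within each inflammation score; Drug R wins overall), so the answer turns on the causal role of inflammation score.
Inflammation score is downstream of the drug. One should not condition on a consequence of treatment, so the overall rates are the right comparison.
So P(outcome | do(Drug X)) is just the pooled rate for Drug X: 440/900 = 0.489.

0.49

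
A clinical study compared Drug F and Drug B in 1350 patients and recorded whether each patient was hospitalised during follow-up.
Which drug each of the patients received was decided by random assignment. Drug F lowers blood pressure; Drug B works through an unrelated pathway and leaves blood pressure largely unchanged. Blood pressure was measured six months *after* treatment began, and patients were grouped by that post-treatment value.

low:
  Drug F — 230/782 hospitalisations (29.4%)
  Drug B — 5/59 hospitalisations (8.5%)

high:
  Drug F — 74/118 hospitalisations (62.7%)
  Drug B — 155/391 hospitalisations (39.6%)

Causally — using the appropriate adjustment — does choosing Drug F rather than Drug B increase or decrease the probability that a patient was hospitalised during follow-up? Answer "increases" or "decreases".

decreases

Drug B is lower inside every blood pressure stratum but Drug F is lower in aggregate. Whether to stratify depends on how blood pressure relates to the drug.
Blood pressure here is a post-treatment variable shaped by the drug; conditioning on it would introduce bias rather than remove it. The overall comparison is the causal one.
Pooled: Drug F 33.8% vs Drug B 35.6%; Drug F is lower overall.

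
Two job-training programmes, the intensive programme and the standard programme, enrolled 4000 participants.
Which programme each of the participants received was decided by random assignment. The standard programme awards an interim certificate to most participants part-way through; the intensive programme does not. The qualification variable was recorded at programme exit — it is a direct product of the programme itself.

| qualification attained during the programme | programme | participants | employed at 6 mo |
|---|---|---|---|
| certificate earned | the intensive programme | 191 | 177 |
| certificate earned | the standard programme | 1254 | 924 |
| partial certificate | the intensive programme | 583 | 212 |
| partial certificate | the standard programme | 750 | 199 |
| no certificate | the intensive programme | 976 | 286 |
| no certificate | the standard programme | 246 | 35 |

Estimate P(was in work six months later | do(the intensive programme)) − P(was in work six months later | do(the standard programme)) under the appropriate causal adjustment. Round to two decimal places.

Qualification attained during the programme is downstream of the programme. One should not condition on a consequence of treatment, so the overall rates are the right comparison.
The causal difference is the pooled difference: 0.386 − 0.515 = -0.129.

-0.13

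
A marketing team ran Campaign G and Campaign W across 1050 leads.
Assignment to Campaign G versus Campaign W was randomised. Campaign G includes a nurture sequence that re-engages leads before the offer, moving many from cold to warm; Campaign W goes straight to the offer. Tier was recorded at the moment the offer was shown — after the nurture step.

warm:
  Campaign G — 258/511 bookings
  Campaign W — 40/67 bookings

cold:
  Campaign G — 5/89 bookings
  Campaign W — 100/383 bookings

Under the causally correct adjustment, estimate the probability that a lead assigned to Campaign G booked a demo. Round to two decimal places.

Engagement tier is downstream of the campaign. One should not condition on a consequence of treatment, so the overall rates are the right comparison.
So P(outcome | do(Campaign G)) is just the pooled rate for Campaign G: 263/600 = 0.438.

0.44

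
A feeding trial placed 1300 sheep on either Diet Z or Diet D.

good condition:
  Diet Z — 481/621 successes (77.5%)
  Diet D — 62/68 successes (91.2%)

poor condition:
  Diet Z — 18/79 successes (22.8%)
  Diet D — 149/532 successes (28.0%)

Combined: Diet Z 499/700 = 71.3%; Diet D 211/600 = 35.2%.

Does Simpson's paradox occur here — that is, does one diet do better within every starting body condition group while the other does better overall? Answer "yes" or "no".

Within each starting body condition level (good condition 77.5% vs 91.2%; poor condition 22.8% vs 28.0%), Diet D has the higher rate every time. Pooled: 71.3% vs 35.2% — Diet Z has the higher rate overall. The two comparisons disagree.

yes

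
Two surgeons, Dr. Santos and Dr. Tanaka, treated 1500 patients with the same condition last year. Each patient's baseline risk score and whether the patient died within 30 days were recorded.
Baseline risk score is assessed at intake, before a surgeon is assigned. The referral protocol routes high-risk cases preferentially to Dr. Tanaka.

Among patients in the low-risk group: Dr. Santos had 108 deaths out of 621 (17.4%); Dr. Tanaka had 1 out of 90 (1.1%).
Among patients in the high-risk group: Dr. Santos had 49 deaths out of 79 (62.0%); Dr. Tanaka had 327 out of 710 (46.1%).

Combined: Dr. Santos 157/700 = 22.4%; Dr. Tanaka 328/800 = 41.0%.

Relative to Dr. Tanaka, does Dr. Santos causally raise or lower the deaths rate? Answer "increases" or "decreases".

increases

Dr. Tanaka is lower inside every baseline risk score stratum but Dr. Santos is lower in aggregate. Whether to stratify depends on how baseline risk score relates to the surgeon.
Baseline risk score is set before the surgeon has any effect — it is not caused by the surgeon — and it independently drives the outcome. That makes it a confounder, so the causal comparison is within baseline risk score levels.
Within each level — low-risk: 17.4% vs 1.1%; high-risk: 62.0% vs 46.1% — Dr. Tanaka is lower every time.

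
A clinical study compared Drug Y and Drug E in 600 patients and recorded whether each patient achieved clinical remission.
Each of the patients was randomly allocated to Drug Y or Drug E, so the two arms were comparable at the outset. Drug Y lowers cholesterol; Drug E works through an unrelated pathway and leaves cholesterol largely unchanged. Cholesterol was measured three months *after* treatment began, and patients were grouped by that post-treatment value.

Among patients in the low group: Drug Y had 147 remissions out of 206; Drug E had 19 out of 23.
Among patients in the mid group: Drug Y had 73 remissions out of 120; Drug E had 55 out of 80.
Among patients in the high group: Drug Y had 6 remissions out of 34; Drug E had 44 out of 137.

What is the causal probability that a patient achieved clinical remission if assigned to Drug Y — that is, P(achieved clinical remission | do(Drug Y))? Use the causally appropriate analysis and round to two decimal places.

Cholesterol lies on the pathway drug → cholesterol → outcome, so adjusting for it blocks the indirect effect. For the total causal effect of drug, use the unadjusted pooled rates.
So P(outcome | do(Drug Y)) is just the pooled rate for Drug Y: 226/360 = 0.628.

0.63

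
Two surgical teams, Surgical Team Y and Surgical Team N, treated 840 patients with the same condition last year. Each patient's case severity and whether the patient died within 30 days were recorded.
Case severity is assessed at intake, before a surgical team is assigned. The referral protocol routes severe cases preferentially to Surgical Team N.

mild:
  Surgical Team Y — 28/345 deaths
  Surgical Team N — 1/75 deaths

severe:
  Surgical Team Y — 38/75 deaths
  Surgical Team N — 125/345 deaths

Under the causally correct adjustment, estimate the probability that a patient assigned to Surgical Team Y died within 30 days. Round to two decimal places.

0.29

Surgical Team N is lower inside every case severity stratum but Surgical Team Y is lower in aggregate. Whether to stratify depends on how case severity relates to the surgical team.
The imbalance in case severity arose from how patients were allocated, not from anything the surgical team did; and case severity independently affects the outcome. The pooled gap is confounded — condition on case severity.
Standardising Surgical Team Y to the population case severity mix: 0.500·28/345 + 0.500·38/75 = 0.294.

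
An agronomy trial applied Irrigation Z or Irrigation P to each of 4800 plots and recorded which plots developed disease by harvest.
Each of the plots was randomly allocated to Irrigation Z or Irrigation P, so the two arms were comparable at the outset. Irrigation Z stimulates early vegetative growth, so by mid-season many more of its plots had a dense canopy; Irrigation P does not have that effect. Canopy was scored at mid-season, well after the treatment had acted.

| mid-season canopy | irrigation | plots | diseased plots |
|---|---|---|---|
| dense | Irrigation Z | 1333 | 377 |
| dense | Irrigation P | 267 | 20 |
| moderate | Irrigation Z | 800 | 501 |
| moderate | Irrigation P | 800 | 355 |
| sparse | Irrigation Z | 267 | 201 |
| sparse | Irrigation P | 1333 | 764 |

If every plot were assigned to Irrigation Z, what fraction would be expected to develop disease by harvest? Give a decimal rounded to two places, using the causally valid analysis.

Stratifying would compare irrigations among plots the irrigations themselves sorted into mid-season canopy groups — a form of selection on an intermediate. The unconditioned pooled rates give the total causal effect.
So P(outcome | do(Irrigation Z)) is just the pooled rate for Irrigation Z: 1079/2400 = 0.450.

0.45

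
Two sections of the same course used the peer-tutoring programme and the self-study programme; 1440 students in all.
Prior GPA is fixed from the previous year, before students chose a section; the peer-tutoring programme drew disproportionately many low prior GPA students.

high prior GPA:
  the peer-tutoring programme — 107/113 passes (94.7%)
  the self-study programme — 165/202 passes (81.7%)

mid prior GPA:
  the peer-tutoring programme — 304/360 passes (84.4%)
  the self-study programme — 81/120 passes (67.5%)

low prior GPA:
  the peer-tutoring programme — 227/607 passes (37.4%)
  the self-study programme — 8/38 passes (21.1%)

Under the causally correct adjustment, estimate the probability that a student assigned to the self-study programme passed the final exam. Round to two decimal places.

Within every prior GPA band level the peer-tutoring programme has the higher rate, yet pooled the self-study programme does — Simpson's reversal.
Prior GPA band satisfies the back-door criterion: it is not a descendant of the teaching method, and it blocks the spurious path from teaching method to outcome. Adjusting for it (i.e., using the within-prior GPA band rates) gives the causal effect.
Standardising the self-study programme to the population prior GPA band mix: 0.219·165/202 + 0.333·81/120 + 0.448·8/38 = 0.498.

0.50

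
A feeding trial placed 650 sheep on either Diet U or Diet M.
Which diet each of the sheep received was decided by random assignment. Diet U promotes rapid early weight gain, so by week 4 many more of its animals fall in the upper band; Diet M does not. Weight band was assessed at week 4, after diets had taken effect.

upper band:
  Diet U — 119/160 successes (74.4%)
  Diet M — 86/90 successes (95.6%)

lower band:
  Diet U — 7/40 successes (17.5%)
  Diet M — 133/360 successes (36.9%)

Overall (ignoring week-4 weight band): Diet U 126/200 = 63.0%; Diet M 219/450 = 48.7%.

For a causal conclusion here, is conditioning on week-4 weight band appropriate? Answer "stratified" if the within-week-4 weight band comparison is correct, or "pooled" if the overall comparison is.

pooled

Within every week-4 weight band level Diet M has the higher rate, yet pooled Diet U does — Simpson's reversal.
Week-4 weight band lies on the pathway diet → week-4 weight band → outcome, so adjusting for it blocks the indirect effect. For the total causal effect of diet, use the unadjusted pooled rates.
Pooled: Diet U 63.0% vs Diet M 48.7%; Diet U is higher overall.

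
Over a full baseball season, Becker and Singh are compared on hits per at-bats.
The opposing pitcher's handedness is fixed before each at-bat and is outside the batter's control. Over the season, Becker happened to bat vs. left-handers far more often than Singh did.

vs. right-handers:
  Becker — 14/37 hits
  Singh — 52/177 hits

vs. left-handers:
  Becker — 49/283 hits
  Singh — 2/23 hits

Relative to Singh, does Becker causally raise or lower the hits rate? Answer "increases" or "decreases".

The pitcher handedness-specific comparison favours Becker throughout, but the pooled figures favour Singh. The question is whether to condition on pitcher handedness.
Since pitcher handedness is a pre-existing factor (not a product of the player) and it affects the outcome on its own, it is a confounder. The stratified rates, not the pooled rate, identify the causal effect.
Within each level — vs. right-handers: 37.8% vs 29.4%; vs. left-handers: 17.3% vs 8.7% — Becker is higher every time.

increases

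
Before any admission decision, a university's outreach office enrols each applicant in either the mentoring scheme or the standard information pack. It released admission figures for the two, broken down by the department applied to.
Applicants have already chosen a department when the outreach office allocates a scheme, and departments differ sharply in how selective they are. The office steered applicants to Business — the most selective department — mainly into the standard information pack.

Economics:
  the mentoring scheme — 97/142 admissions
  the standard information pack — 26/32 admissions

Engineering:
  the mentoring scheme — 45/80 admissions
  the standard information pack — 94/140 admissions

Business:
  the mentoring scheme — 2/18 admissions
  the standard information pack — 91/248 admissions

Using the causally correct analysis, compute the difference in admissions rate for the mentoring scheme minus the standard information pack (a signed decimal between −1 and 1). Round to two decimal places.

Department differs across outreach schemes for reasons unrelated to any effect of the outreach scheme itself, and it separately predicts the outcome — a classic confounder. We must compare within department levels.
Adjusting over the population distribution of department: 0.264·(0.683−0.812) + 0.333·(0.562−0.671) + 0.403·(0.111−0.367) = -0.174.

-0.17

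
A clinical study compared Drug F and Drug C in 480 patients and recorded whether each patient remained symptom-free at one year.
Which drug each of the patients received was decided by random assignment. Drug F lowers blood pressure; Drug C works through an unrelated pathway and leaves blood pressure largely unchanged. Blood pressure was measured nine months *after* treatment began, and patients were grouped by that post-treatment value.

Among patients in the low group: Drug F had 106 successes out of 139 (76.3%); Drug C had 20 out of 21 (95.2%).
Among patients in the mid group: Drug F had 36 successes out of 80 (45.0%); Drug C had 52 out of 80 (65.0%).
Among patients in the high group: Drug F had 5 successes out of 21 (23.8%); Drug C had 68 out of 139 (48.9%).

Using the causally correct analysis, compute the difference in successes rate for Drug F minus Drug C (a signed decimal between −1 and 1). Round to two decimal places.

+0.03

Blood pressure lies on the pathway drug → blood pressure → outcome, so adjusting for it blocks the indirect effect. For the total causal effect of drug, use the unadjusted pooled rates.
The causal difference is the pooled difference: 0.613 − 0.583 = +0.029.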